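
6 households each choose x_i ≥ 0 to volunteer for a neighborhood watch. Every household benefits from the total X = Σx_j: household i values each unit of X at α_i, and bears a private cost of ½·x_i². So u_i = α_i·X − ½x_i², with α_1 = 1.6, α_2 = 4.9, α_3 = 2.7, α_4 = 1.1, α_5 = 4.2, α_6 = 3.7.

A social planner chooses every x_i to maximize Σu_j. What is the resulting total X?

109.2

Planner FOC: ∂(Σu_j)/∂x_i = (Σα_j) − x_i = 0, so x_i^SO = Σα_j = 18.2 for every i; X^SO = 109.2.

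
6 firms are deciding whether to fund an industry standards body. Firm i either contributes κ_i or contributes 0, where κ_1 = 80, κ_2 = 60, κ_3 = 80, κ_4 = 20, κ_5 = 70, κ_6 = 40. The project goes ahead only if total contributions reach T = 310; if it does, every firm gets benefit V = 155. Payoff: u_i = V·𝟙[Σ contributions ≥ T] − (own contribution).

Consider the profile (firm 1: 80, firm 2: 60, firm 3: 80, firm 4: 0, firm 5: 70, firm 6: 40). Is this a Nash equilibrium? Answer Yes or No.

Yes

Total = 330 ≥ 310: provided.
Firm 1 (pledges 80, payoff 75): dropping to 0 → total 250, payoff 0. No gain.
Firm 2 (pledges 60, payoff 95): dropping to 0 → total 270, payoff 0. No gain.
Firm 3 (pledges 80, payoff 75): dropping to 0 → total 250, payoff 0. No gain.
Firm 4 (pledges 0, payoff 155): pledging 20 → total 350, payoff 135. No gain.
Firm 5 (pledges 70, payoff 85): dropping to 0 → total 260, payoff 0. No gain.
Firm 6 (pledges 40, payoff 115): dropping to 0 → total 290, payoff 0. No gain.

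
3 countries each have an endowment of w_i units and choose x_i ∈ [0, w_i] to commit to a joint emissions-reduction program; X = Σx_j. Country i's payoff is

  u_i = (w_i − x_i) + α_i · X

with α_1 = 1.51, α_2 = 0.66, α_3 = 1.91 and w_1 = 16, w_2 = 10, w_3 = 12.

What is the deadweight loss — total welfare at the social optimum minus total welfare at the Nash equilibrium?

∂u_i/∂x_i = α_i − 1, so country i contributes w_i if α_i > 1, else 0.
α_i > 1 for i ∈ {1, 3}; NE contributions (16, 0, 12), X = 28.
W^NE = Σw_i − X^NE + (Σα_i)·X^NE = 38 + 3.08·28 = 124.24.
Planner: ∂(Σu_j)/∂x_i = Σα_j − 1 = 3.08 > 0, so everyone contributes w_i; X^SO = 38, W^SO = 38 + 3.08·38 = 155.04.
Deadweight loss = 30.8.

30.8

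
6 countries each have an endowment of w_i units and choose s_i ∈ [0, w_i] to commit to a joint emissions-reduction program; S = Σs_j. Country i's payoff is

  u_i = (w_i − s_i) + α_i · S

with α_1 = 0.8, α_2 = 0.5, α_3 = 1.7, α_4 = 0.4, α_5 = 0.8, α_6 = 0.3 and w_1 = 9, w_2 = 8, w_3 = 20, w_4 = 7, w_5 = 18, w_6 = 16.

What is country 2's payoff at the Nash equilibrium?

18

∂u_i/∂s_i = α_i − 1, so country i contributes w_i if α_i > 1, else 0.
α_i > 1 for i ∈ {3}; NE contributions (0, 0, 20, 0, 0, 0), S = 20.
u_2 = (8 − 0) + 0.5·20 = 18.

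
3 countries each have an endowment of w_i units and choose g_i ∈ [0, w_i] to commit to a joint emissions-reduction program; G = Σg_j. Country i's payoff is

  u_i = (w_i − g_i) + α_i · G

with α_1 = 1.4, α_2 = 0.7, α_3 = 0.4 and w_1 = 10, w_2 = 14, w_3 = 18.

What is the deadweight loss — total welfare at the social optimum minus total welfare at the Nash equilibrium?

48

∂u_i/∂g_i = α_i − 1, so country i contributes w_i if α_i > 1, else 0.
α_i > 1 for i ∈ {1}; NE contributions (10, 0, 0), G = 10.
W^NE = Σw_i − G^NE + (Σα_i)·G^NE = 42 + 1.5·10 = 57.
Planner: ∂(Σu_j)/∂g_i = Σα_j − 1 = 1.5 > 0, so everyone contributes w_i; G^SO = 42, W^SO = 42 + 1.5·42 = 105.
Deadweight loss = 48.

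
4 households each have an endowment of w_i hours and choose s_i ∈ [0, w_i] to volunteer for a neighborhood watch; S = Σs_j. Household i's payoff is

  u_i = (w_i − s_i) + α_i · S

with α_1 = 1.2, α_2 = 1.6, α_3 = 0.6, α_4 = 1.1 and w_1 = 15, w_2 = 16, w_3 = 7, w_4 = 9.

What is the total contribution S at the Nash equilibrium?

∂u_i/∂s_i = α_i − 1, so household i contributes w_i if α_i > 1, else 0.
α_i > 1 for i ∈ {1, 2, 4}; NE contributions (15, 16, 0, 9), S = 40.

40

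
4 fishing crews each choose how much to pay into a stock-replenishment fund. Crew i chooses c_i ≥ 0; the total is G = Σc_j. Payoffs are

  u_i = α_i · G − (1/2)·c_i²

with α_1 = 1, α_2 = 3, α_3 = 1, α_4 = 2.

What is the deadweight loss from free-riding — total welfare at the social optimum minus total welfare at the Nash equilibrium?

Crew i's FOC: ∂u_i/∂c_i = α_i − c_i = 0, so c_i* = α_i.
NE contributions = (1, 3, 1, 2); G = 7.
W^NE = (Σα)·G − ½Σα_i² = 7² − ½·15 = 41.5.
Planner sets c_i = Σα_j = 7 for every i, so G^SO = 4·7 = 28.
W^SO = (Σα)·G^SO − ½·4·(Σα)² = (4/2)·7² = 98.
Deadweight loss = W^SO − W^NE = 56.5.

56.5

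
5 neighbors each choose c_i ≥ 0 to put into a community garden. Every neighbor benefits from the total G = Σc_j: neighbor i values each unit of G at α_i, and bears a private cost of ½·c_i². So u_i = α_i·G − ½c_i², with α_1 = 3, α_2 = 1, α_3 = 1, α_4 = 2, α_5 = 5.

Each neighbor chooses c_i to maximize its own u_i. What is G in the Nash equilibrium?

12

Neighbor i's FOC: ∂u_i/∂c_i = α_i − c_i = 0, so c_i* = α_i.
NE contributions = (3, 1, 1, 2, 5); G = 12.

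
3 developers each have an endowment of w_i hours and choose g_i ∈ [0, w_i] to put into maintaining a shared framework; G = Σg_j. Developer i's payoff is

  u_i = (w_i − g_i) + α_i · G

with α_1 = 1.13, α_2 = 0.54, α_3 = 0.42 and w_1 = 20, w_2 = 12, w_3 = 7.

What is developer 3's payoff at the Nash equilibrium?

∂u_i/∂g_i = α_i − 1, so developer i contributes w_i if α_i > 1, else 0.
α_i > 1 for i ∈ {1}; NE contributions (20, 0, 0), G = 20.
u_3 = (7 − 0) + 0.42·20 = 15.4.

15.4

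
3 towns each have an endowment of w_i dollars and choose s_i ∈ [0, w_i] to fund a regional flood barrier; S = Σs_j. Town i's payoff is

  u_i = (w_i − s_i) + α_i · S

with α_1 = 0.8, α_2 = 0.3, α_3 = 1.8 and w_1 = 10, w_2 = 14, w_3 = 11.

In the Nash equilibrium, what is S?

11

∂u_i/∂s_i = α_i − 1, so town i contributes w_i if α_i > 1, else 0.
α_i > 1 for i ∈ {3}; NE contributions (0, 0, 11), S = 11.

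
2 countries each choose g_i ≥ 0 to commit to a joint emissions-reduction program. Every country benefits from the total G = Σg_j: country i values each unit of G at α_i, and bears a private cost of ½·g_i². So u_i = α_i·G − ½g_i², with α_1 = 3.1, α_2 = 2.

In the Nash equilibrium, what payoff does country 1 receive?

Country i's FOC: ∂u_i/∂g_i = α_i − g_i = 0, so g_i* = α_i.
NE contributions = (3.1, 2); G = 5.1.
u_1 = α_1·G − ½·(g_1)² = 3.1·5.1 − ½·3.1² = 11.005.

11.005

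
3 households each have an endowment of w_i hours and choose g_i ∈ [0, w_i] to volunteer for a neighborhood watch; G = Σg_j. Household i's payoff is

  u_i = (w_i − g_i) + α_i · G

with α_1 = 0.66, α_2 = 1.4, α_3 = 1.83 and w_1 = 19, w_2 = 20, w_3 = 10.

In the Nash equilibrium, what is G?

30

∂u_i/∂g_i = α_i − 1, so household i contributes w_i if α_i > 1, else 0.
α_i > 1 for i ∈ {2, 3}; NE contributions (0, 20, 10), G = 30.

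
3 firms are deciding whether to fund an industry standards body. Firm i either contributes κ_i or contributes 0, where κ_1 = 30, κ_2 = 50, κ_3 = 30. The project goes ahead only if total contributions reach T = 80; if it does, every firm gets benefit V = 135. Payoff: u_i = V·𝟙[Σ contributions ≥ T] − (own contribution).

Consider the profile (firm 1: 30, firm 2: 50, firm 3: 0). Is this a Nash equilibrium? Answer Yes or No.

Total = 80 ≥ 80: provided.
Firm 1 (pledges 30, payoff 105): dropping to 0 → total 50, payoff 0. No gain.
Firm 2 (pledges 50, payoff 85): dropping to 0 → total 30, payoff 0. No gain.
Firm 3 (pledges 0, payoff 135): pledging 30 → total 110, payoff 105. No gain.

Yes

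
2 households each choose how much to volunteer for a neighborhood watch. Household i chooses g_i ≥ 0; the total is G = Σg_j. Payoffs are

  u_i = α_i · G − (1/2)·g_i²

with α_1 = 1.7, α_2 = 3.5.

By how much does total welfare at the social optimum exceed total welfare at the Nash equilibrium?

7.57

Household i's FOC: ∂u_i/∂g_i = α_i − g_i = 0, so g_i* = α_i.
NE contributions = (1.7, 3.5); G = 5.2.
W^NE = (Σα)·G − ½Σα_i² = 5.2² − ½·15.14 = 19.47.
Planner sets g_i = Σα_j = 5.2 for every i, so G^SO = 2·5.2 = 10.4.
W^SO = (Σα)·G^SO − ½·2·(Σα)² = (2/2)·5.2² = 27.04.
Deadweight loss = W^SO − W^NE = 7.57.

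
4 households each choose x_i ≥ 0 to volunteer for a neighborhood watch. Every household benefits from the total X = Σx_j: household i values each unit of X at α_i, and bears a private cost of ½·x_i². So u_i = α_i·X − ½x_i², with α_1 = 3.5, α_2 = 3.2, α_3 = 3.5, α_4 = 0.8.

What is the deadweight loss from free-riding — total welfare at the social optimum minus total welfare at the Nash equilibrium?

138.69

Household i's FOC: ∂u_i/∂x_i = α_i − x_i = 0, so x_i* = α_i.
NE contributions = (3.5, 3.2, 3.5, 0.8); X = 11.
W^NE = (Σα)·X − ½Σα_i² = 11² − ½·35.38 = 103.31.
Planner sets x_i = Σα_j = 11 for every i, so X^SO = 4·11 = 44.
W^SO = (Σα)·X^SO − ½·4·(Σα)² = (4/2)·11² = 242.
Deadweight loss = W^SO − W^NE = 138.69.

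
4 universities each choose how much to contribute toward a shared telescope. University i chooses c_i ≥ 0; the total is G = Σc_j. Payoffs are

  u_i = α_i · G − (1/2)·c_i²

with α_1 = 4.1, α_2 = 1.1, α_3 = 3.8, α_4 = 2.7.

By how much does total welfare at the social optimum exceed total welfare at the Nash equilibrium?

156.765

University i's FOC: ∂u_i/∂c_i = α_i − c_i = 0, so c_i* = α_i.
NE contributions = (4.1, 1.1, 3.8, 2.7); G = 11.7.
W^NE = (Σα)·G − ½Σα_i² = 11.7² − ½·39.75 = 117.015.
Planner sets c_i = Σα_j = 11.7 for every i, so G^SO = 4·11.7 = 46.8.
W^SO = (Σα)·G^SO − ½·4·(Σα)² = (4/2)·11.7² = 273.78.
Deadweight loss = W^SO − W^NE = 156.765.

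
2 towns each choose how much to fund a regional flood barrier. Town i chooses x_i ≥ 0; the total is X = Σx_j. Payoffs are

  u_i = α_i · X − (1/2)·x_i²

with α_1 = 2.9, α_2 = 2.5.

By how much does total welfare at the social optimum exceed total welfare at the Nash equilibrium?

7.33

Town i's FOC: ∂u_i/∂x_i = α_i − x_i = 0, so x_i* = α_i.
NE contributions = (2.9, 2.5); X = 5.4.
W^NE = (Σα)·X − ½Σα_i² = 5.4² − ½·14.66 = 21.83.
Planner sets x_i = Σα_j = 5.4 for every i, so X^SO = 2·5.4 = 10.8.
W^SO = (Σα)·X^SO − ½·2·(Σα)² = (2/2)·5.4² = 29.16.
Deadweight loss = W^SO − W^NE = 7.33.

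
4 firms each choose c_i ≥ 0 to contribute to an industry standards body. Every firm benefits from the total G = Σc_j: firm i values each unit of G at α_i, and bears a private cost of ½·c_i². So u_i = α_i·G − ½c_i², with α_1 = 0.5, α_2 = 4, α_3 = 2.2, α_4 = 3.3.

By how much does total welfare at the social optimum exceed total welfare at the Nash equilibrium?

115.99

Firm i's FOC: ∂u_i/∂c_i = α_i − c_i = 0, so c_i* = α_i.
NE contributions = (0.5, 4, 2.2, 3.3); G = 10.
W^NE = (Σα)·G − ½Σα_i² = 10² − ½·31.98 = 84.01.
Planner sets c_i = Σα_j = 10 for every i, so G^SO = 4·10 = 40.
W^SO = (Σα)·G^SO − ½·4·(Σα)² = (4/2)·10² = 200.
Deadweight loss = W^SO − W^NE = 115.99.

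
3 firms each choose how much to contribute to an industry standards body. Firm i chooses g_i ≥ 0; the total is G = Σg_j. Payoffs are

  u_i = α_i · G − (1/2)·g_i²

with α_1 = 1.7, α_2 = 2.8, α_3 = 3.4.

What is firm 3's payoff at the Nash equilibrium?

Firm i's FOC: ∂u_i/∂g_i = α_i − g_i = 0, so g_i* = α_i.
NE contributions = (1.7, 2.8, 3.4); G = 7.9.
u_3 = α_3·G − ½·(g_3)² = 3.4·7.9 − ½·3.4² = 21.08.

21.08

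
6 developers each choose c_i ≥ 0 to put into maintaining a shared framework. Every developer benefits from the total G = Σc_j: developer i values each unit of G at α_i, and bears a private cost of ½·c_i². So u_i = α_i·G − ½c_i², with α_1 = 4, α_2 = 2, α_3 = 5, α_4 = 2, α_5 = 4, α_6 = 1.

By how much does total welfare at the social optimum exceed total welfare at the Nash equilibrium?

681

Developer i's FOC: ∂u_i/∂c_i = α_i − c_i = 0, so c_i* = α_i.
NE contributions = (4, 2, 5, 2, 4, 1); G = 18.
W^NE = (Σα)·G − ½Σα_i² = 18² − ½·66 = 291.
Planner sets c_i = Σα_j = 18 for every i, so G^SO = 6·18 = 108.
W^SO = (Σα)·G^SO − ½·6·(Σα)² = (6/2)·18² = 972.
Deadweight loss = W^SO − W^NE = 681.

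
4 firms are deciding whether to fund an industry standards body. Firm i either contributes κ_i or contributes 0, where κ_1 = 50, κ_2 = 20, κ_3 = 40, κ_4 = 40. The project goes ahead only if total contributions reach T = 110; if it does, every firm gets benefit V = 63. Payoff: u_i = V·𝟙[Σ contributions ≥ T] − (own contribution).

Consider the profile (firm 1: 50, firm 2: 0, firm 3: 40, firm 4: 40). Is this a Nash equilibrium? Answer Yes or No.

Yes

Total = 130 ≥ 110: provided.
Firm 1 (pledges 50, payoff 13): dropping to 0 → total 80, payoff 0. No gain.
Firm 2 (pledges 0, payoff 63): pledging 20 → total 150, payoff 43. No gain.
Firm 3 (pledges 40, payoff 23): dropping to 0 → total 90, payoff 0. No gain.
Firm 4 (pledges 40, payoff 23): dropping to 0 → total 90, payoff 0. No gain.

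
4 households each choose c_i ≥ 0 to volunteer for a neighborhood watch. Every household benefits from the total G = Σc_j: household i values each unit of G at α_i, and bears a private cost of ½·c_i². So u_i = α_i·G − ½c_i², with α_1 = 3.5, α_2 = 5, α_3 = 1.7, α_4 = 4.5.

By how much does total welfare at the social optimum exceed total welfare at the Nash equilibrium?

Household i's FOC: ∂u_i/∂c_i = α_i − c_i = 0, so c_i* = α_i.
NE contributions = (3.5, 5, 1.7, 4.5); G = 14.7.
W^NE = (Σα)·G − ½Σα_i² = 14.7² − ½·60.39 = 185.895.
Planner sets c_i = Σα_j = 14.7 for every i, so G^SO = 4·14.7 = 58.8.
W^SO = (Σα)·G^SO − ½·4·(Σα)² = (4/2)·14.7² = 432.18.
Deadweight loss = W^SO − W^NE = 246.285.

246.285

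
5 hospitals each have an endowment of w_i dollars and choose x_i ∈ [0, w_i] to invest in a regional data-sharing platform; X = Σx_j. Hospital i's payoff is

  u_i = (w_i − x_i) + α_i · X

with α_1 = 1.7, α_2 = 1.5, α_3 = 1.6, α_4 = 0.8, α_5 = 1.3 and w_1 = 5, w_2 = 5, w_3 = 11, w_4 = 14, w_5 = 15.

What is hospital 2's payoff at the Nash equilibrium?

54

∂u_i/∂x_i = α_i − 1, so hospital i contributes w_i if α_i > 1, else 0.
α_i > 1 for i ∈ {1, 2, 3, 5}; NE contributions (5, 5, 11, 0, 15), X = 36.
u_2 = (5 − 5) + 1.5·36 = 54.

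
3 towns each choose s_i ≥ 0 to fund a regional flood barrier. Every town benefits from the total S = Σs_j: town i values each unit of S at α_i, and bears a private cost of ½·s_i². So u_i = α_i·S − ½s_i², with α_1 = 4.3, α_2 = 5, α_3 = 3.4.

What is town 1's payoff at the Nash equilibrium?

45.365

Town i's FOC: ∂u_i/∂s_i = α_i − s_i = 0, so s_i* = α_i.
NE contributions = (4.3, 5, 3.4); S = 12.7.
u_1 = α_1·S − ½·(s_1)² = 4.3·12.7 − ½·4.3² = 45.365.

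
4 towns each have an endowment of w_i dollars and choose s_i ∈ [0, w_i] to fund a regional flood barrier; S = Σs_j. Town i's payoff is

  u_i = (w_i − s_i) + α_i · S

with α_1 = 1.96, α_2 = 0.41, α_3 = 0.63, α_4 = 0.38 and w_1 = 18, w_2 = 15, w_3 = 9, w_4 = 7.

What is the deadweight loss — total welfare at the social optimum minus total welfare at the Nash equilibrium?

∂u_i/∂s_i = α_i − 1, so town i contributes w_i if α_i > 1, else 0.
α_i > 1 for i ∈ {1}; NE contributions (18, 0, 0, 0), S = 18.
W^NE = Σw_i − S^NE + (Σα_i)·S^NE = 49 + 2.38·18 = 91.84.
Planner: ∂(Σu_j)/∂s_i = Σα_j − 1 = 2.38 > 0, so everyone contributes w_i; S^SO = 49, W^SO = 49 + 2.38·49 = 165.62.
Deadweight loss = 73.78.

73.78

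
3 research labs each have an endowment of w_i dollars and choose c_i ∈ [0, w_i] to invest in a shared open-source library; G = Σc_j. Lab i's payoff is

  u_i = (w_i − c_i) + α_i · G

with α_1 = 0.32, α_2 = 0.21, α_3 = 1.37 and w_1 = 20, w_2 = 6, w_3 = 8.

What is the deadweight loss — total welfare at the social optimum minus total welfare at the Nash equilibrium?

∂u_i/∂c_i = α_i − 1, so lab i contributes w_i if α_i > 1, else 0.
α_i > 1 for i ∈ {3}; NE contributions (0, 0, 8), G = 8.
W^NE = Σw_i − G^NE + (Σα_i)·G^NE = 34 + 0.9·8 = 41.2.
Planner: ∂(Σu_j)/∂c_i = Σα_j − 1 = 0.9 > 0, so everyone contributes w_i; G^SO = 34, W^SO = 34 + 0.9·34 = 64.6.
Deadweight loss = 23.4.

23.4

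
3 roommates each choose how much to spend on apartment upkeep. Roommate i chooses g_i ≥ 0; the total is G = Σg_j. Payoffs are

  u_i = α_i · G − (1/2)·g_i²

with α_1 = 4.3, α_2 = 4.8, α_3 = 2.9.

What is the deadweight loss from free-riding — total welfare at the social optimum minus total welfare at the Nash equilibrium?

Roommate i's FOC: ∂u_i/∂g_i = α_i − g_i = 0, so g_i* = α_i.
NE contributions = (4.3, 4.8, 2.9); G = 12.
W^NE = (Σα)·G − ½Σα_i² = 12² − ½·49.94 = 119.03.
Planner sets g_i = Σα_j = 12 for every i, so G^SO = 3·12 = 36.
W^SO = (Σα)·G^SO − ½·3·(Σα)² = (3/2)·12² = 216.
Deadweight loss = W^SO − W^NE = 96.97.

96.97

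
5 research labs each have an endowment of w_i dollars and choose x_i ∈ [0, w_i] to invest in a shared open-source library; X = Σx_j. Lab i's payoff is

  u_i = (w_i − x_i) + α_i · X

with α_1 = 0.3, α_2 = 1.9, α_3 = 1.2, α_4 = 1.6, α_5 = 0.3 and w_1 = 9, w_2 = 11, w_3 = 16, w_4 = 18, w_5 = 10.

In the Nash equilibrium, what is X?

45

∂u_i/∂x_i = α_i − 1, so lab i contributes w_i if α_i > 1, else 0.
α_i > 1 for i ∈ {2, 3, 4}; NE contributions (0, 11, 16, 18, 0), X = 45.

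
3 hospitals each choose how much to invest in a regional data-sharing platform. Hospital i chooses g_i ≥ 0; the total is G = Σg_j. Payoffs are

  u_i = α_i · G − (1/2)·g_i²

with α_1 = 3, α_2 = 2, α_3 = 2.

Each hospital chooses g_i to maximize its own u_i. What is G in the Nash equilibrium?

7

Hospital i's FOC: ∂u_i/∂g_i = α_i − g_i = 0, so g_i* = α_i.
NE contributions = (3, 2, 2); G = 7.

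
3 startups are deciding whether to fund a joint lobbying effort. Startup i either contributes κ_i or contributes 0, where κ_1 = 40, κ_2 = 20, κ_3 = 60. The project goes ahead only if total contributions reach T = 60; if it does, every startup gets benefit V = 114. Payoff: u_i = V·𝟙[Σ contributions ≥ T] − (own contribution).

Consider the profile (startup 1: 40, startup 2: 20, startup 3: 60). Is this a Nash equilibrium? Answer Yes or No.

Total = 120 ≥ 60: provided.
Startup 1 (pledges 40, payoff 74): dropping to 0 → total 80, payoff 114. Profitable deviation.

No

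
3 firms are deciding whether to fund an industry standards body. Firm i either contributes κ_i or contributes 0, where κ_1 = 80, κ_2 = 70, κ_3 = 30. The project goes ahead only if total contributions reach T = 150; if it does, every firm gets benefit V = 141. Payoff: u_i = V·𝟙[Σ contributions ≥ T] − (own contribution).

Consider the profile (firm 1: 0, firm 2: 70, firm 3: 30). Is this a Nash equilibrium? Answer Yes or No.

No

Total = 100 < 150: not provided.
Firm 1 (pledges 0, payoff 0): pledging 80 → total 180, payoff 61. Profitable deviation.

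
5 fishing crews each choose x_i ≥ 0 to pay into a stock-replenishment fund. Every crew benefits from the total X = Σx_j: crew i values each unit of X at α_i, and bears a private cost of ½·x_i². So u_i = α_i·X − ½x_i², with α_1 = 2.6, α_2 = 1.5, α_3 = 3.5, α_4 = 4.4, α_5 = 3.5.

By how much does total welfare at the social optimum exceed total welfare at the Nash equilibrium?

386.81

Crew i's FOC: ∂u_i/∂x_i = α_i − x_i = 0, so x_i* = α_i.
NE contributions = (2.6, 1.5, 3.5, 4.4, 3.5); X = 15.5.
W^NE = (Σα)·X − ½Σα_i² = 15.5² − ½·52.87 = 213.815.
Planner sets x_i = Σα_j = 15.5 for every i, so X^SO = 5·15.5 = 77.5.
W^SO = (Σα)·X^SO − ½·5·(Σα)² = (5/2)·15.5² = 600.625.
Deadweight loss = W^SO − W^NE = 386.81.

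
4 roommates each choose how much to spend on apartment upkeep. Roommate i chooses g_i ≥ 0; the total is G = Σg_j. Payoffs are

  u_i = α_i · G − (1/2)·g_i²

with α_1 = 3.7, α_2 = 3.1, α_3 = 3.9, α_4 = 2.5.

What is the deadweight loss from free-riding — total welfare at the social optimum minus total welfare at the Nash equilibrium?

196.62

Roommate i's FOC: ∂u_i/∂g_i = α_i − g_i = 0, so g_i* = α_i.
NE contributions = (3.7, 3.1, 3.9, 2.5); G = 13.2.
W^NE = (Σα)·G − ½Σα_i² = 13.2² − ½·44.76 = 151.86.
Planner sets g_i = Σα_j = 13.2 for every i, so G^SO = 4·13.2 = 52.8.
W^SO = (Σα)·G^SO − ½·4·(Σα)² = (4/2)·13.2² = 348.48.
Deadweight loss = W^SO − W^NE = 196.62.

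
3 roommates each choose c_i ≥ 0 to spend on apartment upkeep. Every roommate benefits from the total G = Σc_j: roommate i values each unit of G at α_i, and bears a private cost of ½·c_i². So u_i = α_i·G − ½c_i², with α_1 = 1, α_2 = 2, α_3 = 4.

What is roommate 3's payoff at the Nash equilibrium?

Roommate i's FOC: ∂u_i/∂c_i = α_i − c_i = 0, so c_i* = α_i.
NE contributions = (1, 2, 4); G = 7.
u_3 = α_3·G − ½·(c_3)² = 4·7 − ½·4² = 20.

20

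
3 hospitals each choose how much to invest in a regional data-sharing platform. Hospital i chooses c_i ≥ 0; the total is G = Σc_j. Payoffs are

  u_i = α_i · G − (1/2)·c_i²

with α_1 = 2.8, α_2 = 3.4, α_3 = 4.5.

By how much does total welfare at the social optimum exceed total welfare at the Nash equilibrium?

Hospital i's FOC: ∂u_i/∂c_i = α_i − c_i = 0, so c_i* = α_i.
NE contributions = (2.8, 3.4, 4.5); G = 10.7.
W^NE = (Σα)·G − ½Σα_i² = 10.7² − ½·39.65 = 94.665.
Planner sets c_i = Σα_j = 10.7 for every i, so G^SO = 3·10.7 = 32.1.
W^SO = (Σα)·G^SO − ½·3·(Σα)² = (3/2)·10.7² = 171.735.
Deadweight loss = W^SO − W^NE = 77.07.

77.07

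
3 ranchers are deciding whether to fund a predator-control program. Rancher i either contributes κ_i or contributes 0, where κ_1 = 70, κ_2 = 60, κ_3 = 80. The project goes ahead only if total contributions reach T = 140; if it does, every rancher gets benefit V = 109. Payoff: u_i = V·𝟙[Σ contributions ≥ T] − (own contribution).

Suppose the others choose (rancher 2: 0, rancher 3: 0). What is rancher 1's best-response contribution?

Others' total = 0. Even contributing 70 gives 70 < 140: no benefit either way.
Best response: 0.

0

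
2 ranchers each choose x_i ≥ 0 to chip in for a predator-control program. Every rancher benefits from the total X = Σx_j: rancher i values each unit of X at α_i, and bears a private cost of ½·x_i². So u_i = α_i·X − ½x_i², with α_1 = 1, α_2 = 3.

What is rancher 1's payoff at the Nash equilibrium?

Rancher i's FOC: ∂u_i/∂x_i = α_i − x_i = 0, so x_i* = α_i.
NE contributions = (1, 3); X = 4.
u_1 = α_1·X − ½·(x_1)² = 1·4 − ½·1² = 3.5.

3.5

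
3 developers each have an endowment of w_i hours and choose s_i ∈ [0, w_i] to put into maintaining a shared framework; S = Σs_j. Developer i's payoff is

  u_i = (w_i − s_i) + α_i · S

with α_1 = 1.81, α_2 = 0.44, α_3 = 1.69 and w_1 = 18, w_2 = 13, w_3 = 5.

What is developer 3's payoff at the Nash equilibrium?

38.87

∂u_i/∂s_i = α_i − 1, so developer i contributes w_i if α_i > 1, else 0.
α_i > 1 for i ∈ {1, 3}; NE contributions (18, 0, 5), S = 23.
u_3 = (5 − 5) + 1.69·23 = 38.87.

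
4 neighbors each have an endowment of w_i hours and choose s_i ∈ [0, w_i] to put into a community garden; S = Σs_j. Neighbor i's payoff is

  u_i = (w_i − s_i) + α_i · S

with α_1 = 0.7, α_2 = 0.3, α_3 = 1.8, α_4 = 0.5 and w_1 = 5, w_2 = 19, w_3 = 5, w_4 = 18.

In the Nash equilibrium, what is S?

∂u_i/∂s_i = α_i − 1, so neighbor i contributes w_i if α_i > 1, else 0.
α_i > 1 for i ∈ {3}; NE contributions (0, 0, 5, 0), S = 5.

5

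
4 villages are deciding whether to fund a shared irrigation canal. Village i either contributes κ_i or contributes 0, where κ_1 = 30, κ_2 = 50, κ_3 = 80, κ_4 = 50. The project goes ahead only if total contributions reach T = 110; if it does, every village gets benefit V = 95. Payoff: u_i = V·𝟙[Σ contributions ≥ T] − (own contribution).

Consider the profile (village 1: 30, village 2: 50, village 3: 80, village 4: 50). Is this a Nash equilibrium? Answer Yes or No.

Total = 210 ≥ 110: provided.
Village 1 (pledges 30, payoff 65): dropping to 0 → total 180, payoff 95. Profitable deviation.

No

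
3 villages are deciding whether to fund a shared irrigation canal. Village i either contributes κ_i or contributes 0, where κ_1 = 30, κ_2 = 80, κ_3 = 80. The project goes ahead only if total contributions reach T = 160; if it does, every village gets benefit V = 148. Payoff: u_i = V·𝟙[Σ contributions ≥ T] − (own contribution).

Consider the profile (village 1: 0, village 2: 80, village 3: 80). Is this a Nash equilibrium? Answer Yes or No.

Total = 160 ≥ 160: provided.
Village 1 (pledges 0, payoff 148): pledging 30 → total 190, payoff 118. No gain.
Village 2 (pledges 80, payoff 68): dropping to 0 → total 80, payoff 0. No gain.
Village 3 (pledges 80, payoff 68): dropping to 0 → total 80, payoff 0. No gain.

Yes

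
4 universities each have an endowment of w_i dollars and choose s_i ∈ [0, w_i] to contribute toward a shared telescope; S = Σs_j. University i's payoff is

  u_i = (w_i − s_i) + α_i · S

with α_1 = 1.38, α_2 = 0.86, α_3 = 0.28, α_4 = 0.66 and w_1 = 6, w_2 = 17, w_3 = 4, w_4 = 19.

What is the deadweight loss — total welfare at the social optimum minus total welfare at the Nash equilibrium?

87.2

∂u_i/∂s_i = α_i − 1, so university i contributes w_i if α_i > 1, else 0.
α_i > 1 for i ∈ {1}; NE contributions (6, 0, 0, 0), S = 6.
W^NE = Σw_i − S^NE + (Σα_i)·S^NE = 46 + 2.18·6 = 59.08.
Planner: ∂(Σu_j)/∂s_i = Σα_j − 1 = 2.18 > 0, so everyone contributes w_i; S^SO = 46, W^SO = 46 + 2.18·46 = 146.28.
Deadweight loss = 87.2.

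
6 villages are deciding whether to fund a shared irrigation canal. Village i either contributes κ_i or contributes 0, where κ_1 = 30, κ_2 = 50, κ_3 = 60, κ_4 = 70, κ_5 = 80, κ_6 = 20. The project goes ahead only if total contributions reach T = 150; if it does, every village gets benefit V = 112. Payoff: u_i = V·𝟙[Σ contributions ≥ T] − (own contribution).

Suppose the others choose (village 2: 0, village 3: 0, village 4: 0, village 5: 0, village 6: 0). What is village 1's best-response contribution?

0

Others' total = 0. Even contributing 30 gives 30 < 150: no benefit either way.
Best response: 0.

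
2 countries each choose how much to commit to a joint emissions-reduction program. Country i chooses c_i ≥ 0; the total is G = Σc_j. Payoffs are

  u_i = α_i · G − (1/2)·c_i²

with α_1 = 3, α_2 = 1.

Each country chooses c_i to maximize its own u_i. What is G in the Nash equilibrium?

4

Country i's FOC: ∂u_i/∂c_i = α_i − c_i = 0, so c_i* = α_i.
NE contributions = (3, 1); G = 4.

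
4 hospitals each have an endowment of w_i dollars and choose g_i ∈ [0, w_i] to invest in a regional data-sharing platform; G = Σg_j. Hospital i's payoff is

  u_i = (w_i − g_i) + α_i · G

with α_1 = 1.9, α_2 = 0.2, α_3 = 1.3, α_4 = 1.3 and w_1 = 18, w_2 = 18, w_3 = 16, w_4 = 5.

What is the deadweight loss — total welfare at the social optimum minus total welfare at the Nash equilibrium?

66.6

∂u_i/∂g_i = α_i − 1, so hospital i contributes w_i if α_i > 1, else 0.
α_i > 1 for i ∈ {1, 3, 4}; NE contributions (18, 0, 16, 5), G = 39.
W^NE = Σw_i − G^NE + (Σα_i)·G^NE = 57 + 3.7·39 = 201.3.
Planner: ∂(Σu_j)/∂g_i = Σα_j − 1 = 3.7 > 0, so everyone contributes w_i; G^SO = 57, W^SO = 57 + 3.7·57 = 267.9.
Deadweight loss = 66.6.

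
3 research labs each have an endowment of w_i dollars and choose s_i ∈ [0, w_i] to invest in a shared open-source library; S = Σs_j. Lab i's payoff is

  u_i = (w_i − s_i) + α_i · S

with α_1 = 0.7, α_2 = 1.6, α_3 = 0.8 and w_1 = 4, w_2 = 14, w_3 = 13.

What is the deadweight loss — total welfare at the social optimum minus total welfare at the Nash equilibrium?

35.7

∂u_i/∂s_i = α_i − 1, so lab i contributes w_i if α_i > 1, else 0.
α_i > 1 for i ∈ {2}; NE contributions (0, 14, 0), S = 14.
W^NE = Σw_i − S^NE + (Σα_i)·S^NE = 31 + 2.1·14 = 60.4.
Planner: ∂(Σu_j)/∂s_i = Σα_j − 1 = 2.1 > 0, so everyone contributes w_i; S^SO = 31, W^SO = 31 + 2.1·31 = 96.1.
Deadweight loss = 35.7.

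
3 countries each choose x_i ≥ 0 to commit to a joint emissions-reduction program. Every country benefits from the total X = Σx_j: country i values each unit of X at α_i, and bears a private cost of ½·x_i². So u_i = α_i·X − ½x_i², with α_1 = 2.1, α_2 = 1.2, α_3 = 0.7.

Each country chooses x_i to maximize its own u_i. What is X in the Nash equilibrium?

4

Country i's FOC: ∂u_i/∂x_i = α_i − x_i = 0, so x_i* = α_i.
NE contributions = (2.1, 1.2, 0.7); X = 4.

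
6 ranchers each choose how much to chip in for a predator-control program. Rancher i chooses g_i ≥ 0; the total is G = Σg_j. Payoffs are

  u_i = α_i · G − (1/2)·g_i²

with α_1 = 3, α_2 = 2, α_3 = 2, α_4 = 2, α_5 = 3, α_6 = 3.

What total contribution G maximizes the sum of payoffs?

90

Planner FOC: ∂(Σu_j)/∂g_i = (Σα_j) − g_i = 0, so g_i^SO = Σα_j = 15 for every i; G^SO = 90.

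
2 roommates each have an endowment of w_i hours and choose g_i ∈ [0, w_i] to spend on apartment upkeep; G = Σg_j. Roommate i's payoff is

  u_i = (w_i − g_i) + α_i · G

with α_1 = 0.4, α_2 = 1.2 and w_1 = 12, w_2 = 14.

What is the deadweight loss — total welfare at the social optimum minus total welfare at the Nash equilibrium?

∂u_i/∂g_i = α_i − 1, so roommate i contributes w_i if α_i > 1, else 0.
α_i > 1 for i ∈ {2}; NE contributions (0, 14), G = 14.
W^NE = Σw_i − G^NE + (Σα_i)·G^NE = 26 + 0.6·14 = 34.4.
Planner: ∂(Σu_j)/∂g_i = Σα_j − 1 = 0.6 > 0, so everyone contributes w_i; G^SO = 26, W^SO = 26 + 0.6·26 = 41.6.
Deadweight loss = 7.2.

7.2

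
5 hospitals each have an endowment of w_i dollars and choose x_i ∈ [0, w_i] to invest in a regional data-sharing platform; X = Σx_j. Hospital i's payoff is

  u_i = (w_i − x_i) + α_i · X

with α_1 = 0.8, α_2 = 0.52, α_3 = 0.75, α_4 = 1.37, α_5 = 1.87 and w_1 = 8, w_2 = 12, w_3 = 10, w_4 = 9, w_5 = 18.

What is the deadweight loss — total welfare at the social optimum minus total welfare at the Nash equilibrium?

129.3

∂u_i/∂x_i = α_i − 1, so hospital i contributes w_i if α_i > 1, else 0.
α_i > 1 for i ∈ {4, 5}; NE contributions (0, 0, 0, 9, 18), X = 27.
W^NE = Σw_i − X^NE + (Σα_i)·X^NE = 57 + 4.31·27 = 173.37.
Planner: ∂(Σu_j)/∂x_i = Σα_j − 1 = 4.31 > 0, so everyone contributes w_i; X^SO = 57, W^SO = 57 + 4.31·57 = 302.67.
Deadweight loss = 129.3.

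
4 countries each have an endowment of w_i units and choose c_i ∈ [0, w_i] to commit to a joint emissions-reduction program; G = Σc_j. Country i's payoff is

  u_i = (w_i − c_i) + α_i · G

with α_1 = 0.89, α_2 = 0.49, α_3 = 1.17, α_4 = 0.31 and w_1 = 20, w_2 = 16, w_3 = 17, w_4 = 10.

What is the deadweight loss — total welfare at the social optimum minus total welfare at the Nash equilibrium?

85.56

∂u_i/∂c_i = α_i − 1, so country i contributes w_i if α_i > 1, else 0.
α_i > 1 for i ∈ {3}; NE contributions (0, 0, 17, 0), G = 17.
W^NE = Σw_i − G^NE + (Σα_i)·G^NE = 63 + 1.86·17 = 94.62.
Planner: ∂(Σu_j)/∂c_i = Σα_j − 1 = 1.86 > 0, so everyone contributes w_i; G^SO = 63, W^SO = 63 + 1.86·63 = 180.18.
Deadweight loss = 85.56.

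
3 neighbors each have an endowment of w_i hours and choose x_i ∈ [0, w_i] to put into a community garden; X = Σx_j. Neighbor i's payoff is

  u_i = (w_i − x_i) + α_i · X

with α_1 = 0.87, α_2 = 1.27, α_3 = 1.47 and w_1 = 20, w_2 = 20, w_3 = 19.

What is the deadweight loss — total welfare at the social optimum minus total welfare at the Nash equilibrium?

52.2

∂u_i/∂x_i = α_i − 1, so neighbor i contributes w_i if α_i > 1, else 0.
α_i > 1 for i ∈ {2, 3}; NE contributions (0, 20, 19), X = 39.
W^NE = Σw_i − X^NE + (Σα_i)·X^NE = 59 + 2.61·39 = 160.79.
Planner: ∂(Σu_j)/∂x_i = Σα_j − 1 = 2.61 > 0, so everyone contributes w_i; X^SO = 59, W^SO = 59 + 2.61·59 = 212.99.
Deadweight loss = 52.2.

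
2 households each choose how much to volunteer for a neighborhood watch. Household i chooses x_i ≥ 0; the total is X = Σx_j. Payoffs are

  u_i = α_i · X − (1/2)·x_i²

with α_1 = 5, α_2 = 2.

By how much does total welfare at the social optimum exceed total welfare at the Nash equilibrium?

14.5

Household i's FOC: ∂u_i/∂x_i = α_i − x_i = 0, so x_i* = α_i.
NE contributions = (5, 2); X = 7.
W^NE = (Σα)·X − ½Σα_i² = 7² − ½·29 = 34.5.
Planner sets x_i = Σα_j = 7 for every i, so X^SO = 2·7 = 14.
W^SO = (Σα)·X^SO − ½·2·(Σα)² = (2/2)·7² = 49.
Deadweight loss = W^SO − W^NE = 14.5.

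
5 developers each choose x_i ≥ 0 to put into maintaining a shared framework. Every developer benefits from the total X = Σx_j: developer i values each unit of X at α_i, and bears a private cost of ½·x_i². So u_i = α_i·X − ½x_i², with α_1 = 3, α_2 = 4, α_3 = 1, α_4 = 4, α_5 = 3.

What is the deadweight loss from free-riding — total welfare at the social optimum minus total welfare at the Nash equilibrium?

Developer i's FOC: ∂u_i/∂x_i = α_i − x_i = 0, so x_i* = α_i.
NE contributions = (3, 4, 1, 4, 3); X = 15.
W^NE = (Σα)·X − ½Σα_i² = 15² − ½·51 = 199.5.
Planner sets x_i = Σα_j = 15 for every i, so X^SO = 5·15 = 75.
W^SO = (Σα)·X^SO − ½·5·(Σα)² = (5/2)·15² = 562.5.
Deadweight loss = W^SO − W^NE = 363.

363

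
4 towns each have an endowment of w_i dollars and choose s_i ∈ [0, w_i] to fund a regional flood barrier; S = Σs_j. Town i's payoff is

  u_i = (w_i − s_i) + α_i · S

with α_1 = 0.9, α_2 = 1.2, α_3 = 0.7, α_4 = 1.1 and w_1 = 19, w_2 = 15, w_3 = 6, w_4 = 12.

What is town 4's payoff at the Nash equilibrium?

∂u_i/∂s_i = α_i − 1, so town i contributes w_i if α_i > 1, else 0.
α_i > 1 for i ∈ {2, 4}; NE contributions (0, 15, 0, 12), S = 27.
u_4 = (12 − 12) + 1.1·27 = 29.7.

29.7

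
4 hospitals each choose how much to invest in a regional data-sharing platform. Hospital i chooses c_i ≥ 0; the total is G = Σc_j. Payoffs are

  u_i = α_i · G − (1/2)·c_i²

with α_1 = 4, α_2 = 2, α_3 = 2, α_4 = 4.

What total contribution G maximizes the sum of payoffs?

48

Planner FOC: ∂(Σu_j)/∂c_i = (Σα_j) − c_i = 0, so c_i^SO = Σα_j = 12 for every i; G^SO = 48.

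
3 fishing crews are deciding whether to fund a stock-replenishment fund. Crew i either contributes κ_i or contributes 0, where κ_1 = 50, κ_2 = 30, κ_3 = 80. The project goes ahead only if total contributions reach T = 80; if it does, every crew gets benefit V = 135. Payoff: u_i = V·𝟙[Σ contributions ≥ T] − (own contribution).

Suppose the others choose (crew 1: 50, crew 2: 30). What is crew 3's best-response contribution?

0

Others' total = 80 ≥ 80; contributing adds cost 80 for no extra benefit.
Best response: 0.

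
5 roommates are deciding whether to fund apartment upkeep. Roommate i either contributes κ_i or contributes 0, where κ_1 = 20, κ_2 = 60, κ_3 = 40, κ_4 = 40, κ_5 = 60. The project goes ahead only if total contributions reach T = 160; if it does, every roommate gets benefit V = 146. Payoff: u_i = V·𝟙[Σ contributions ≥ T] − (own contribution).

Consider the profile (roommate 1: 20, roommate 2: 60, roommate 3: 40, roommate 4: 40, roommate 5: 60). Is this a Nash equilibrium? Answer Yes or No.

No

Total = 220 ≥ 160: provided.
Roommate 1 (pledges 20, payoff 126): dropping to 0 → total 200, payoff 146. Profitable deviation.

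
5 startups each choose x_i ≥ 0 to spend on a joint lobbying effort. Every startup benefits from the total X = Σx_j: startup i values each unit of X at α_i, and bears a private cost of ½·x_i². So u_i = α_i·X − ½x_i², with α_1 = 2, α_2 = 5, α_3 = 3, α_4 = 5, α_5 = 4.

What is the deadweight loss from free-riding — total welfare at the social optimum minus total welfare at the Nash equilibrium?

Startup i's FOC: ∂u_i/∂x_i = α_i − x_i = 0, so x_i* = α_i.
NE contributions = (2, 5, 3, 5, 4); X = 19.
W^NE = (Σα)·X − ½Σα_i² = 19² − ½·79 = 321.5.
Planner sets x_i = Σα_j = 19 for every i, so X^SO = 5·19 = 95.
W^SO = (Σα)·X^SO − ½·5·(Σα)² = (5/2)·19² = 902.5.
Deadweight loss = W^SO − W^NE = 581.

581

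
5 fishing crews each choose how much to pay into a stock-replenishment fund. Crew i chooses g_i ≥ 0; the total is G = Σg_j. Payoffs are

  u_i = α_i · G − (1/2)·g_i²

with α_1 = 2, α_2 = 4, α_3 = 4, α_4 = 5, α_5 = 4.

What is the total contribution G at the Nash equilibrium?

Crew i's FOC: ∂u_i/∂g_i = α_i − g_i = 0, so g_i* = α_i.
NE contributions = (2, 4, 4, 5, 4); G = 19.

19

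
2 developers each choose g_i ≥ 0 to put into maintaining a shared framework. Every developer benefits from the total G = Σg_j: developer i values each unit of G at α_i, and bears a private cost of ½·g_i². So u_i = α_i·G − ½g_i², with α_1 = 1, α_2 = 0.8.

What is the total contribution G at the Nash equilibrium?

1.8

Developer i's FOC: ∂u_i/∂g_i = α_i − g_i = 0, so g_i* = α_i.
NE contributions = (1, 0.8); G = 1.8.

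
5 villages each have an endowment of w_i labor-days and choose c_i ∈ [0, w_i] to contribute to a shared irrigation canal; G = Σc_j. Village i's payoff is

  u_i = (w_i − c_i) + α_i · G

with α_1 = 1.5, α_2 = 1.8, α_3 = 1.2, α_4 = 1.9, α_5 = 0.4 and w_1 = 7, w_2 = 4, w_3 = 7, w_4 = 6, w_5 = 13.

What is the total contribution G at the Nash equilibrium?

24

∂u_i/∂c_i = α_i − 1, so village i contributes w_i if α_i > 1, else 0.
α_i > 1 for i ∈ {1, 2, 3, 4}; NE contributions (7, 4, 7, 6, 0), G = 24.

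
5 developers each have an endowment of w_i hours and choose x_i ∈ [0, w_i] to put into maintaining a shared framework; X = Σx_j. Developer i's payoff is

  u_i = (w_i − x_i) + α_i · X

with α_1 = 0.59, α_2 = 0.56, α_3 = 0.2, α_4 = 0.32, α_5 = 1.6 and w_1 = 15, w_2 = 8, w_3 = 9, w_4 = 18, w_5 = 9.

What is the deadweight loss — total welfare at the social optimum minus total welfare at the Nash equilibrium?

113.5

∂u_i/∂x_i = α_i − 1, so developer i contributes w_i if α_i > 1, else 0.
α_i > 1 for i ∈ {5}; NE contributions (0, 0, 0, 0, 9), X = 9.
W^NE = Σw_i − X^NE + (Σα_i)·X^NE = 59 + 2.27·9 = 79.43.
Planner: ∂(Σu_j)/∂x_i = Σα_j − 1 = 2.27 > 0, so everyone contributes w_i; X^SO = 59, W^SO = 59 + 2.27·59 = 192.93.
Deadweight loss = 113.5.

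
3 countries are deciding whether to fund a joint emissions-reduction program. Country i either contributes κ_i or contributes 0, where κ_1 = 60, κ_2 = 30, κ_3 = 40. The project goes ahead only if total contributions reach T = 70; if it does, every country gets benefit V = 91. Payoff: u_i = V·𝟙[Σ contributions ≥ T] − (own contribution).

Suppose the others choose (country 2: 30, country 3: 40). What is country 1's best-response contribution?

0

Others' total = 70 ≥ 70; contributing adds cost 60 for no extra benefit.
Best response: 0.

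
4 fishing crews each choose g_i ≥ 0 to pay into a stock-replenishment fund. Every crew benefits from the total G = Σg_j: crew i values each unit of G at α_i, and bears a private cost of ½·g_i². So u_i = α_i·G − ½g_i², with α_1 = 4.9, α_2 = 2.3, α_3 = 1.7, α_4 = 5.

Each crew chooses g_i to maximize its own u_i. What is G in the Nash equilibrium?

Crew i's FOC: ∂u_i/∂g_i = α_i − g_i = 0, so g_i* = α_i.
NE contributions = (4.9, 2.3, 1.7, 5); G = 13.9.

13.9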